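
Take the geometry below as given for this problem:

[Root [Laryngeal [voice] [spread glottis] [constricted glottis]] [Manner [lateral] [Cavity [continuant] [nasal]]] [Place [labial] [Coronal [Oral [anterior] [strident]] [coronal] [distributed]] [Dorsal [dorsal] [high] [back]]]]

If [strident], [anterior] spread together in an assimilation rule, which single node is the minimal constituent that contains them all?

Oral

[strident] is immediately dominated by Oral.
[anterior] is immediately dominated by Oral.
These paths first converge at Oral; no daughter of Oral dominates all 2 features, so Oral is the minimal constituent.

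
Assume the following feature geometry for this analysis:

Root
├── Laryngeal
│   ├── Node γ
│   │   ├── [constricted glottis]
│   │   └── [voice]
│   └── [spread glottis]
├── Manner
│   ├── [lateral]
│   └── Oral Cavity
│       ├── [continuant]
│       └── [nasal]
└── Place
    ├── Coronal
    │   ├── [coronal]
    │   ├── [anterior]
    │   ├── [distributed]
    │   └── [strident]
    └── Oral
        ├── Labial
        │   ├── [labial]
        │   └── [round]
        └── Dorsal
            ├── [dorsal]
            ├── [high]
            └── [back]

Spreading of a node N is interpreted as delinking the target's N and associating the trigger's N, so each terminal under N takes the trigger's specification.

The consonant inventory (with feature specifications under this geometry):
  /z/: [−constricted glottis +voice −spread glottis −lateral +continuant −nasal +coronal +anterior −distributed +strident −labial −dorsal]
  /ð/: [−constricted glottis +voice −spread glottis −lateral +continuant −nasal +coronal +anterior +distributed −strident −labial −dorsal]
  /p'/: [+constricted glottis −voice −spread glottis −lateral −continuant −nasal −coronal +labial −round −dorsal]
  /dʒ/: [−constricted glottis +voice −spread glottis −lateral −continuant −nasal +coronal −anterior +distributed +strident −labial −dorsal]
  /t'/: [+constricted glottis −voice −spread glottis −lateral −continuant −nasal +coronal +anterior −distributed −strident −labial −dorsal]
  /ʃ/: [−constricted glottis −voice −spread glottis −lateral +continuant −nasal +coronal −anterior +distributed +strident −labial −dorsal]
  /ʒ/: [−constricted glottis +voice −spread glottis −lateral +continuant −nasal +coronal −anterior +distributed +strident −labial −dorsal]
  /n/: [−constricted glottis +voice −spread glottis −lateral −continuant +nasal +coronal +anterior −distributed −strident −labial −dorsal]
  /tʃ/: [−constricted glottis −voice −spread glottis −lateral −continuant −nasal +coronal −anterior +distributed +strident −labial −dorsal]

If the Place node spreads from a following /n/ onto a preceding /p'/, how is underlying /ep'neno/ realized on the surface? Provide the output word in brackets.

Place immediately or transitively dominates [coronal], [anterior], [distributed], [strident], [labial], [round], [dorsal], [high], [back].
The target acquires /n/'s values for everything under Place — [+coronal], [+anterior], [−distributed], [−strident], [−labial], [−dorsal] — while keeping its own [constricted glottis], [voice], [spread glottis], ….
Among the inventory, only /t'/ has exactly this specification, giving the surface form [et'neno].

[et'neno]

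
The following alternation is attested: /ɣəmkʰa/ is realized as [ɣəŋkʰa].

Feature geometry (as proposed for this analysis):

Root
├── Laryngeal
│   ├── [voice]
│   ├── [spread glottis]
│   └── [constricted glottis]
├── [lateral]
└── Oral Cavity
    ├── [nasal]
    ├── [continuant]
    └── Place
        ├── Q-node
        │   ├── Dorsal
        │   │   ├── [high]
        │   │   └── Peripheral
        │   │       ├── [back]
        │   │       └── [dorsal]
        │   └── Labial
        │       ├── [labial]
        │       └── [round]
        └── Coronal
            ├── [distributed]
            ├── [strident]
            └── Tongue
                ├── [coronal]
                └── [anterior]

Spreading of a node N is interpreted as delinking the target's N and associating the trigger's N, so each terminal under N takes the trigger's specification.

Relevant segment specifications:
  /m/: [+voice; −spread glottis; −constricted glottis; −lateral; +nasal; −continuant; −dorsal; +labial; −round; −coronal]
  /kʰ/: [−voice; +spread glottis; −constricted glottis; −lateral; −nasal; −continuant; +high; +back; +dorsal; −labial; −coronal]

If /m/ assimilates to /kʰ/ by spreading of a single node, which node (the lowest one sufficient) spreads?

Q-node

Feature comparison: [labial], [round], [dorsal], [high], [back] differ between /m/ and [ŋ]; the remaining terminals match.
The smallest constituent containing every changed terminal is Q-node — each of its daughters lacks at least one of the affected features.
Delinking /m/'s Q-node and associating /kʰ/'s Q-node gives precisely the feature bundle of [ŋ].
[nasal], [voice] stay as in /m/ although /kʰ/ differs there, so no node dominating them spread; among the remaining candidates Q-node is the lowest that derives the output.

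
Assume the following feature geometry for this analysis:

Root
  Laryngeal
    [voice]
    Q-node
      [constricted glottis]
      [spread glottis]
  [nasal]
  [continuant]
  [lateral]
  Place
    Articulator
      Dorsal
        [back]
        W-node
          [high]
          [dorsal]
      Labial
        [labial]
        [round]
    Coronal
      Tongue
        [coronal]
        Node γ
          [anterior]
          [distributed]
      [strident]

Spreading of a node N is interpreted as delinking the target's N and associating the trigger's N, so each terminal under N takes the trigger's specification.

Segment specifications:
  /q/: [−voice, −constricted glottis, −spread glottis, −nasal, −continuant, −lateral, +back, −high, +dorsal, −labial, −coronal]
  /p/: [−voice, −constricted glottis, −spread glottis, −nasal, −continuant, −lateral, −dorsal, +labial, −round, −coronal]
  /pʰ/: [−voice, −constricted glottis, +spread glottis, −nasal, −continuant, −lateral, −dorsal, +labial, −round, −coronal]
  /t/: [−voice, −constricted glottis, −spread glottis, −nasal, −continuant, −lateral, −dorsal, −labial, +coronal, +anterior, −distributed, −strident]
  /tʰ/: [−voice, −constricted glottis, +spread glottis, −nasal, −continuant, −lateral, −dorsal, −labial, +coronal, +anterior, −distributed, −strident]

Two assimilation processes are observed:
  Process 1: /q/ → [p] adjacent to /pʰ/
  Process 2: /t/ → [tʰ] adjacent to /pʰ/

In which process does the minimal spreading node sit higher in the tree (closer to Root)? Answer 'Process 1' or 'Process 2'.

Process 1

Process 1: the features that change are [labial], [round], [dorsal], [high], [back]; the minimal node is Articulator (depth 2).
Process 2 alters [spread glottis]; the lowest dominating node is [spread glottis] (depth 3 from Root).
Articulator (depth 2) sits above [spread glottis] (depth 3), making Process 1 the one with the higher spreading node.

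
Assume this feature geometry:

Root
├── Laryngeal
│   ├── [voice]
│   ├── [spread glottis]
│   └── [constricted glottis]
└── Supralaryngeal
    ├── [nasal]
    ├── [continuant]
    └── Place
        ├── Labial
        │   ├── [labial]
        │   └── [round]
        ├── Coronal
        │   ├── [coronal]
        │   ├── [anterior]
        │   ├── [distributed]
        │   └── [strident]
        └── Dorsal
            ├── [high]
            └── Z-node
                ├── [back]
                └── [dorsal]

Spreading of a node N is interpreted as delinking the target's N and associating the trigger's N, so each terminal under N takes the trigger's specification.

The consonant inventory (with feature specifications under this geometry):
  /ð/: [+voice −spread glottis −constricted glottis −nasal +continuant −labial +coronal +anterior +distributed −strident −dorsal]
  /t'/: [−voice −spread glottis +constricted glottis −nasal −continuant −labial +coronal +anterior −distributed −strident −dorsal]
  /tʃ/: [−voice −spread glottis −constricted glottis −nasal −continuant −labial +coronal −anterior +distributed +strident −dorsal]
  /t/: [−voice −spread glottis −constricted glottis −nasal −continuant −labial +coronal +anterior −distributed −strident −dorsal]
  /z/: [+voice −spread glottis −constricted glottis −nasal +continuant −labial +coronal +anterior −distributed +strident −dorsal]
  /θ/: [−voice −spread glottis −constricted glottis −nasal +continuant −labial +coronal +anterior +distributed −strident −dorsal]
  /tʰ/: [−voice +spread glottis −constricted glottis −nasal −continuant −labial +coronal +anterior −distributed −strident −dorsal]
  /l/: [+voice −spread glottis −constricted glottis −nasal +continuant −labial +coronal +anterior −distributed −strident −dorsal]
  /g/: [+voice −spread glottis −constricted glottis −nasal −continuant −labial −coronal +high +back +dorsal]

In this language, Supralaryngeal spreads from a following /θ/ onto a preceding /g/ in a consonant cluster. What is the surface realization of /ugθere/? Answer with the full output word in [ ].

Supralaryngeal immediately or transitively dominates [nasal], [continuant], [labial], [round], [coronal], [anterior], [distributed], [strident], [high], [back], [dorsal].
Spreading Supralaryngeal from /θ/ onto /g/ replaces those values with /θ/'s: [−nasal], [+continuant], [−labial], [+coronal], [+anterior], [+distributed], [−strident], [−dorsal]. Features outside Supralaryngeal ([voice], [spread glottis], [constricted glottis]) stay as in /g/.
The resulting bundle matches /ð/ in the inventory; substituting it for /g/ gives [uðθere].

[uðθere]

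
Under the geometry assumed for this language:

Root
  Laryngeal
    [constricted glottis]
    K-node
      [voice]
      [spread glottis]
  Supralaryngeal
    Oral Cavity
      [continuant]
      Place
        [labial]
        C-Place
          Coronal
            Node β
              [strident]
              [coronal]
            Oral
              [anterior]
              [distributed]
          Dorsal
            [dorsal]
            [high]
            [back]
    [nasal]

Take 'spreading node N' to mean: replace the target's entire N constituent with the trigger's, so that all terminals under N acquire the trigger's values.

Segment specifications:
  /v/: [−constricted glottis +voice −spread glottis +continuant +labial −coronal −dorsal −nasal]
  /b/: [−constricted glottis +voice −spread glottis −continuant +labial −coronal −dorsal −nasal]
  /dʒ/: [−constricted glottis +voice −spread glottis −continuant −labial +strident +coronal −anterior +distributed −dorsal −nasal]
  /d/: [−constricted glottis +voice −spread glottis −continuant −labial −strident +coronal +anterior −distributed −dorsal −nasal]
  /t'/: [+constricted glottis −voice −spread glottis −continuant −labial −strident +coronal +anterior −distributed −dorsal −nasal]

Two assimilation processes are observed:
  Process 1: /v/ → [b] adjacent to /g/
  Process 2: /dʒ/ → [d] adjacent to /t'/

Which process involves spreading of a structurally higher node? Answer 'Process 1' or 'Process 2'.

Process 1

Process 1 alters [continuant]; the lowest dominating node is [continuant] (depth 3 from Root).
In Process 2, [anterior], [distributed], [strident] change, so the minimal spreading node is Coronal at depth 5.
[continuant] (depth 3) sits above Coronal (depth 5), making Process 1 the one with the higher spreading node.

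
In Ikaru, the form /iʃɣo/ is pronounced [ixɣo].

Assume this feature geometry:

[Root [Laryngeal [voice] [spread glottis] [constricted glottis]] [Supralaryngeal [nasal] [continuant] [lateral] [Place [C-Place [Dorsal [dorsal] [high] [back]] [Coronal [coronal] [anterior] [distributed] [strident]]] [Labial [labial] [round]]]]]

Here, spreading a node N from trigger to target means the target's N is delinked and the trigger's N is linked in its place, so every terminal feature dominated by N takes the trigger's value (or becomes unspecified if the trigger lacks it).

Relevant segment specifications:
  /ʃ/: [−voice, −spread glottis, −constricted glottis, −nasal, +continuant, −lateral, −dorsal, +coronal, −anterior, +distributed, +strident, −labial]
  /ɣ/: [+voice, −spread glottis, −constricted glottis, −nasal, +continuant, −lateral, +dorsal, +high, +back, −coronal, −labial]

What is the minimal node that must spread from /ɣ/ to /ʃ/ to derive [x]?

Feature comparison: [coronal], [anterior], [distributed], [strident], [dorsal], [high], [back] differ between /ʃ/ and [x]; the remaining terminals match.
Tracing each changed feature up the tree, the paths first meet at C-Place; any lower node misses at least one of them.
Spreading C-Place from /ɣ/ overwrites each of those terminals with /ɣ/'s values, yielding exactly [x].
[voice], a feature on which the two segments disagree outside C-Place, is unchanged — nothing dominating it spread, and C-Place is the minimal sufficient constituent.

C-Place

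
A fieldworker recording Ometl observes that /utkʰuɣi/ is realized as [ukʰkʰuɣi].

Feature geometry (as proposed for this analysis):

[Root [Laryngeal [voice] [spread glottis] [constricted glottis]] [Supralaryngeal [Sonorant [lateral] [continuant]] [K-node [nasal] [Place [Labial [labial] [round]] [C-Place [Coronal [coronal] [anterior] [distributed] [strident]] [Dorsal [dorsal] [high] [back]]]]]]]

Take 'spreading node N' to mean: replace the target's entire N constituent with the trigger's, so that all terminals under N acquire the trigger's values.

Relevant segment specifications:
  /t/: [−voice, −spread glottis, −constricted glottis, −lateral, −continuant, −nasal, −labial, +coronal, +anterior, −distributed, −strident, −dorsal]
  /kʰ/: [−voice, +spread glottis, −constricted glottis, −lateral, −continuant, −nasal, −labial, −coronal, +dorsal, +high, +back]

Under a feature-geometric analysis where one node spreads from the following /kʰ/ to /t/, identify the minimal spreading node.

Root

/t/ and [kʰ] differ in [spread glottis], [coronal], [anterior], [distributed], [strident], [dorsal], [high], [back]; every other specified feature is identical.
The smallest constituent containing every changed terminal is Root — each of its daughters lacks at least one of the affected features.
Delinking /t/'s Root and associating /kʰ/'s Root gives precisely the feature bundle of [kʰ].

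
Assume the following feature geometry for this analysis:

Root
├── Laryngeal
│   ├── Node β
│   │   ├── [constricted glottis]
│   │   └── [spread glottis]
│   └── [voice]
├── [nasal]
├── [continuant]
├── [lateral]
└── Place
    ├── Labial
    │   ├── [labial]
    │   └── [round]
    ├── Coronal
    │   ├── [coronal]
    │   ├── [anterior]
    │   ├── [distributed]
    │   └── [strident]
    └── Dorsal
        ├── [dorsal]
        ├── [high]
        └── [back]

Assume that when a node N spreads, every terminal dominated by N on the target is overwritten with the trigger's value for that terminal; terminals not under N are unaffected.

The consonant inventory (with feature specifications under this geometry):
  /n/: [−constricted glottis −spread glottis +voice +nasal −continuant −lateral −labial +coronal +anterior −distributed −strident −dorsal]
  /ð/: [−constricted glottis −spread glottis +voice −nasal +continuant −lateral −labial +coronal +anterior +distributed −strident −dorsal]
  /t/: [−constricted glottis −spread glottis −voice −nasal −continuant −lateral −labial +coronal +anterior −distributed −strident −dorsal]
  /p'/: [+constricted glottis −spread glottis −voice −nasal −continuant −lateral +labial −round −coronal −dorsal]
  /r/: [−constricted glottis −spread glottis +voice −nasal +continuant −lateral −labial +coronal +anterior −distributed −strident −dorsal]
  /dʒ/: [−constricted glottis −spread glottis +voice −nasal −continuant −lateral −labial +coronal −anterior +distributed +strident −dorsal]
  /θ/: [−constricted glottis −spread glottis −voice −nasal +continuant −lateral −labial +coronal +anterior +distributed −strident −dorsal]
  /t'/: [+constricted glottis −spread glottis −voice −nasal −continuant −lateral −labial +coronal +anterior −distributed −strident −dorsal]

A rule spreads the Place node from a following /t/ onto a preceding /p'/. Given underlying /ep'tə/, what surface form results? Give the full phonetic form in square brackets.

[et'tə]

Place immediately or transitively dominates [labial], [round], [coronal], [anterior], [distributed], [strident], [dorsal], [high], [back].
Spreading Place from /t/ onto /p'/ replaces those values with /t/'s: [−labial], [+coronal], [+anterior], [−distributed], [−strident], [−dorsal]. Features outside Place ([constricted glottis], [spread glottis], [voice], …) stay as in /p'/.
The resulting bundle matches /t'/ in the inventory; substituting it for /p'/ gives [et'tə].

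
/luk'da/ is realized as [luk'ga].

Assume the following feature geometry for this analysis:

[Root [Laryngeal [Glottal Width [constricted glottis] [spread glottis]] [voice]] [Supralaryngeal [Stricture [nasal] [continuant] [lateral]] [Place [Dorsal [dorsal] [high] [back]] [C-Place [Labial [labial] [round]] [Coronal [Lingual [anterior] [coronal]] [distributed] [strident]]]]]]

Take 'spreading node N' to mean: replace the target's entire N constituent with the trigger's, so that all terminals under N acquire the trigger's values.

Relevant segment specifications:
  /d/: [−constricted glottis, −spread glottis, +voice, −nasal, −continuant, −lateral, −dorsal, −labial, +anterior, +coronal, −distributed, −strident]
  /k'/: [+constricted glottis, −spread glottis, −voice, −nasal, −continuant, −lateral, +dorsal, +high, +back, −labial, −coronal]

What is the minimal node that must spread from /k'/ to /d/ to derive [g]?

Feature comparison: [coronal], [anterior], [distributed], [strident], [dorsal], [high], [back] differ between /d/ and [g]; the remaining terminals match.
Tracing each changed feature up the tree, the paths first meet at Place; any lower node misses at least one of them.
Delinking /d/'s Place and associating /k'/'s Place gives precisely the feature bundle of [g].
[constricted glottis], [voice] stay as in /d/ although /k'/ differs there, so no node dominating them spread; among the remaining candidates Place is the lowest that derives the output.

Place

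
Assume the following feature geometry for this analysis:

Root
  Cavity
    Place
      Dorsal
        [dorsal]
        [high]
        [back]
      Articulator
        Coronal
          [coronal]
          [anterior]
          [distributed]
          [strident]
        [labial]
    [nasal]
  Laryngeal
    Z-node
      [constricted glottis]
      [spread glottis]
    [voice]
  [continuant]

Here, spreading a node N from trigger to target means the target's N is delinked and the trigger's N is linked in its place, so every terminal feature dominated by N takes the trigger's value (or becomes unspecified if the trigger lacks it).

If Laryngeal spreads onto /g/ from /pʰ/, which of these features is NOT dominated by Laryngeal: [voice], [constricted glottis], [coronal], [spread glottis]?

[coronal]

Under this geometry, Laryngeal contains [constricted glottis], [spread glottis], [voice].
Spreading Laryngeal replaces [spread glottis], [constricted glottis], [voice] with the trigger's values, since each sits inside the Laryngeal constituent.
But [coronal] is a dependent of Coronal, outside Laryngeal; it is therefore untouched by the spreading.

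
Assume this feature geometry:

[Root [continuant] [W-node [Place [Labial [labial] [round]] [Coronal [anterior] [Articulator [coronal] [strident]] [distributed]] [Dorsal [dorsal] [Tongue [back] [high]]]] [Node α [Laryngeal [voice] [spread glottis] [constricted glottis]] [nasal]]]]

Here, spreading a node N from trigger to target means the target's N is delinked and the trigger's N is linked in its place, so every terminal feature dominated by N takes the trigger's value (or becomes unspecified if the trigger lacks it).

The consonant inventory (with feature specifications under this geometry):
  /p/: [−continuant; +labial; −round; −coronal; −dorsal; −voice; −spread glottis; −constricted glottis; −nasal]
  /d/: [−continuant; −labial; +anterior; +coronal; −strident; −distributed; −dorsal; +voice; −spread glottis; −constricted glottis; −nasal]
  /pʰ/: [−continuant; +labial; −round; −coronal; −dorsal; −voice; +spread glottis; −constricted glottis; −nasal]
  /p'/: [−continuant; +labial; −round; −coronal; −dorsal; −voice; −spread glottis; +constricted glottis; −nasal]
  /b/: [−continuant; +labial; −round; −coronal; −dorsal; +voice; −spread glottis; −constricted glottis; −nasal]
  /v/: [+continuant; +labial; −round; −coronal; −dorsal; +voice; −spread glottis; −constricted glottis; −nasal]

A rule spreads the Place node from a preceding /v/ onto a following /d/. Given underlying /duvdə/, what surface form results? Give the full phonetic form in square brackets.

[duvbə]

Terminals under Place in this geometry: [labial], [round], [anterior], [coronal], [strident], [distributed], [dorsal], [back], [high].
Spreading Place from /v/ onto /d/ replaces those values with /v/'s: [+labial], [−round], [−coronal], [−dorsal]. Features outside Place ([continuant], [voice], [spread glottis], …) stay as in /d/.
Among the inventory, only /b/ has exactly this specification, giving the surface form [duvbə].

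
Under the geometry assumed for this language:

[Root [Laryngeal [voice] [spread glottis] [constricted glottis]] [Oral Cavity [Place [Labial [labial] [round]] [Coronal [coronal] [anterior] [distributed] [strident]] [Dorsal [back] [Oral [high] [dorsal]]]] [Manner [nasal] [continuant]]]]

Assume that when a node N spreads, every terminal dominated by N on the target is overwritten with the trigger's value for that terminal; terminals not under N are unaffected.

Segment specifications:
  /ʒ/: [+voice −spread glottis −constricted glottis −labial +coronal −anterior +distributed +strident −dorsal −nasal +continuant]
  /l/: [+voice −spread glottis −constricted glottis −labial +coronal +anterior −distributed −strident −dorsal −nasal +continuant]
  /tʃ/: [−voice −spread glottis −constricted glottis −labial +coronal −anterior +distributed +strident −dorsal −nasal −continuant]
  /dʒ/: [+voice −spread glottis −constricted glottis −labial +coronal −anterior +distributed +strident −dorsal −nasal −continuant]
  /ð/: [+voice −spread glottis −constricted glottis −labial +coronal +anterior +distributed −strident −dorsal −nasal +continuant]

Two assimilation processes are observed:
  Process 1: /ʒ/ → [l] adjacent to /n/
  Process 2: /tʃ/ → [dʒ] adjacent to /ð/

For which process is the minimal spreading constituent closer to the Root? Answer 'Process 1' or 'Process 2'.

Process 2

Process 1 alters [anterior], [distributed], [strident]; the lowest common ancestor is Coronal (depth 3 from Root).
Process 2: the feature that changes is [voice]; the minimal node is [voice] (depth 2).
Depth 2 < depth 3; Process 2 involves the structurally higher constituent [voice].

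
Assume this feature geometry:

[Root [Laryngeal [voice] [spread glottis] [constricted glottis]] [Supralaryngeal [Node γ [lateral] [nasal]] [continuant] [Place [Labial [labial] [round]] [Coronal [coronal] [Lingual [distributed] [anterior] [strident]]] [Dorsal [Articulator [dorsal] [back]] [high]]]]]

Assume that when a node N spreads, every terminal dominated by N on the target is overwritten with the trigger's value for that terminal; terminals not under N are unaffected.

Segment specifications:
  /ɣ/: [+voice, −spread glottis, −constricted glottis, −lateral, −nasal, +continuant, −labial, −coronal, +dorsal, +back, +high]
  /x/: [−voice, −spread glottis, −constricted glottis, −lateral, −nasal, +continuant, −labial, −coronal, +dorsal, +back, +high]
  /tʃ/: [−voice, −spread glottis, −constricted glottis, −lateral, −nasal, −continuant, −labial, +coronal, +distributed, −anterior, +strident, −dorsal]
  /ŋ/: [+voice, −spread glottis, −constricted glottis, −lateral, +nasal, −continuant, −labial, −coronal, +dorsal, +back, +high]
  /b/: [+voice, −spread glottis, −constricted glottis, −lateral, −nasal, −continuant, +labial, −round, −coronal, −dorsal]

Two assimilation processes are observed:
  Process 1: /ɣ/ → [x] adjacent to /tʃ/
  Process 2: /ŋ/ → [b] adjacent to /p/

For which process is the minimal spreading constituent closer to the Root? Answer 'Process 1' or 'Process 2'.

Process 2

Process 1 alters [voice]; the lowest dominating node is [voice] (depth 2 from Root).
In Process 2, [nasal], [labial], [round], [dorsal], [high], [back] change, so the minimal spreading node is Supralaryngeal at depth 1.
Depth 1 < depth 2; Process 2 involves the structurally higher constituent Supralaryngeal.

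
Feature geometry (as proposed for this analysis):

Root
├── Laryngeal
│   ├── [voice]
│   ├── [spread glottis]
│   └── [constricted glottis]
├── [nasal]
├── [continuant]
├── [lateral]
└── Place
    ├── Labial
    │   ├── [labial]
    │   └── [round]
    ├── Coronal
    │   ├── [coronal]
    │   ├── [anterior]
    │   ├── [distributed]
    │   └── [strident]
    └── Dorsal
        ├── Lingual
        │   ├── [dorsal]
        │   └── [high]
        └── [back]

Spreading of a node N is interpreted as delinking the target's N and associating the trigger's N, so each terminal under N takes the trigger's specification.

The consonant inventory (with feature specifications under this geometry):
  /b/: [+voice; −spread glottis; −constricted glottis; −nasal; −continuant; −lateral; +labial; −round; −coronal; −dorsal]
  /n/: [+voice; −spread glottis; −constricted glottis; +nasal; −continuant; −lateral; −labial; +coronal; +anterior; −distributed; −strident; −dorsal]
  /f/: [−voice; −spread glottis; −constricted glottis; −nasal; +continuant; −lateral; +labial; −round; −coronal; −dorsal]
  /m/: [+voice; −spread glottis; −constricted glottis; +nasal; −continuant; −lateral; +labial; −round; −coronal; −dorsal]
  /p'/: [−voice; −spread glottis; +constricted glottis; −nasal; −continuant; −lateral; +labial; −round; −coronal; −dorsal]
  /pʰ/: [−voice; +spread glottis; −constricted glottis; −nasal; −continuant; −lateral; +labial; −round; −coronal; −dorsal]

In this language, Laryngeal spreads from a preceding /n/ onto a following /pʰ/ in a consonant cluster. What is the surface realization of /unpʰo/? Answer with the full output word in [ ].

Terminals under Laryngeal in this geometry: [voice], [spread glottis], [constricted glottis].
Spreading Laryngeal from /n/ onto /pʰ/ replaces those values with /n/'s: [+voice], [−spread glottis], [−constricted glottis]. Features outside Laryngeal ([nasal], [continuant], [lateral], …) stay as in /pʰ/.
The resulting bundle matches /b/ in the inventory; substituting it for /pʰ/ gives [unbo].

[unbo]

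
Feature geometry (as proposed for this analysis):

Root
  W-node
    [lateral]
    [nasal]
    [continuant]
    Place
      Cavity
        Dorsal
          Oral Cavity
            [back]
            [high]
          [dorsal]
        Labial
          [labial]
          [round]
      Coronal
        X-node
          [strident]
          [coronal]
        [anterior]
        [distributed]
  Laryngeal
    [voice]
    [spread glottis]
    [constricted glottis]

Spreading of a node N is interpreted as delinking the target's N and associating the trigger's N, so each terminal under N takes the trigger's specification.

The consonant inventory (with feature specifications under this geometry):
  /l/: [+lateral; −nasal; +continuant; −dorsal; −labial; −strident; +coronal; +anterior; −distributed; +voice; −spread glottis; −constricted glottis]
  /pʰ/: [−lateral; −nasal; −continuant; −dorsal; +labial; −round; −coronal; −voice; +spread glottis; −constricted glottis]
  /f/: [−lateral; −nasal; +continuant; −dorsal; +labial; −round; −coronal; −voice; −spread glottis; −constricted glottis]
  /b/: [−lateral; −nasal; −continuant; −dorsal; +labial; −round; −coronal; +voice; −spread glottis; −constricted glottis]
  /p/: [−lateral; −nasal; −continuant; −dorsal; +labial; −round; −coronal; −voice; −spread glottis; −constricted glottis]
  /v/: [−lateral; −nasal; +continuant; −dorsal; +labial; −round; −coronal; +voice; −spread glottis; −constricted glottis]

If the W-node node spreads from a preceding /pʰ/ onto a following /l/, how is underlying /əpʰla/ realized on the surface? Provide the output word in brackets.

The W-node node dominates the terminals [lateral], [nasal], [continuant], [back], [high], [dorsal], [labial], [round], [strident], [coronal], [anterior], [distributed].
Spreading W-node from /pʰ/ onto /l/ replaces those values with /pʰ/'s: [−lateral], [−nasal], [−continuant], [−dorsal], [+labial], [−round], [−coronal]. Features outside W-node ([voice], [spread glottis], [constricted glottis]) stay as in /l/.
The resulting bundle matches /b/ in the inventory; substituting it for /l/ gives [əpʰba].

[əpʰba]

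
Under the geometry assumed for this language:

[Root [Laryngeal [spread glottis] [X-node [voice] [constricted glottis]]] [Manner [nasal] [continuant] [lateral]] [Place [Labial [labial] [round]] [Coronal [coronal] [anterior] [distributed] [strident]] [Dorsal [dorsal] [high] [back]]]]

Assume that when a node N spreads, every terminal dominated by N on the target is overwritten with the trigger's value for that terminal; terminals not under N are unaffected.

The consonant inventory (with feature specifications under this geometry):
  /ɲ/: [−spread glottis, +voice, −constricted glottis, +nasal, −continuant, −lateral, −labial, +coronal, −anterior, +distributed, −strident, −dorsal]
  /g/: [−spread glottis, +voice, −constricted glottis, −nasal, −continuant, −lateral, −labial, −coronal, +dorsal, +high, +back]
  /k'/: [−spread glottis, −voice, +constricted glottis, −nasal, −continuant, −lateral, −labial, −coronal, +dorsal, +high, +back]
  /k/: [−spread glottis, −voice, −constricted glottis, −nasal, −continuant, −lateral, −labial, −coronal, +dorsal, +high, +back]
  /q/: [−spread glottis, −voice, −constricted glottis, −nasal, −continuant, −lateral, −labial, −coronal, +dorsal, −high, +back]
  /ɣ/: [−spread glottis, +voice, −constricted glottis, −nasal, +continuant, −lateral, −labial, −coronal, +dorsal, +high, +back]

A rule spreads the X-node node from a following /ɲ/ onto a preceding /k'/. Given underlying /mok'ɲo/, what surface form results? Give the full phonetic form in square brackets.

X-node immediately or transitively dominates [voice], [constricted glottis].
Spreading X-node from /ɲ/ onto /k'/ replaces those values with /ɲ/'s: [+voice], [−constricted glottis]. Features outside X-node ([spread glottis], [nasal], [continuant], …) stay as in /k'/.
Among the inventory, only /g/ has exactly this specification, giving the surface form [mogɲo].

[mogɲo]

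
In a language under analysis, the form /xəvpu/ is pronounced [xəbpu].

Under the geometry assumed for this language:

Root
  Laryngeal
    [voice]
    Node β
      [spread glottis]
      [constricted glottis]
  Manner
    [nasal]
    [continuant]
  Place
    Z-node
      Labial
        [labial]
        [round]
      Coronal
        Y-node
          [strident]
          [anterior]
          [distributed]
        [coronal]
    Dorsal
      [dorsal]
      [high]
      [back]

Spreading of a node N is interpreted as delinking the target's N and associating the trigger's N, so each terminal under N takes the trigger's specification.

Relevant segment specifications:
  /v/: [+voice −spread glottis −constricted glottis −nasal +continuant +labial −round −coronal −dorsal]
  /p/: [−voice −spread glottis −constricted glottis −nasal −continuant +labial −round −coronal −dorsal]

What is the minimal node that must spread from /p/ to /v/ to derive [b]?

Feature comparison: [continuant] differs between /v/ and [b]; the remaining terminals match.
Only a single terminal changes, and /p/ supplies the new value, so [continuant] itself is the minimal spreading constituent.
[voice] stays as in /v/ although /p/ differs there, so no node dominating it spread; among the remaining candidates [continuant] is the lowest that derives the output.

[continuant]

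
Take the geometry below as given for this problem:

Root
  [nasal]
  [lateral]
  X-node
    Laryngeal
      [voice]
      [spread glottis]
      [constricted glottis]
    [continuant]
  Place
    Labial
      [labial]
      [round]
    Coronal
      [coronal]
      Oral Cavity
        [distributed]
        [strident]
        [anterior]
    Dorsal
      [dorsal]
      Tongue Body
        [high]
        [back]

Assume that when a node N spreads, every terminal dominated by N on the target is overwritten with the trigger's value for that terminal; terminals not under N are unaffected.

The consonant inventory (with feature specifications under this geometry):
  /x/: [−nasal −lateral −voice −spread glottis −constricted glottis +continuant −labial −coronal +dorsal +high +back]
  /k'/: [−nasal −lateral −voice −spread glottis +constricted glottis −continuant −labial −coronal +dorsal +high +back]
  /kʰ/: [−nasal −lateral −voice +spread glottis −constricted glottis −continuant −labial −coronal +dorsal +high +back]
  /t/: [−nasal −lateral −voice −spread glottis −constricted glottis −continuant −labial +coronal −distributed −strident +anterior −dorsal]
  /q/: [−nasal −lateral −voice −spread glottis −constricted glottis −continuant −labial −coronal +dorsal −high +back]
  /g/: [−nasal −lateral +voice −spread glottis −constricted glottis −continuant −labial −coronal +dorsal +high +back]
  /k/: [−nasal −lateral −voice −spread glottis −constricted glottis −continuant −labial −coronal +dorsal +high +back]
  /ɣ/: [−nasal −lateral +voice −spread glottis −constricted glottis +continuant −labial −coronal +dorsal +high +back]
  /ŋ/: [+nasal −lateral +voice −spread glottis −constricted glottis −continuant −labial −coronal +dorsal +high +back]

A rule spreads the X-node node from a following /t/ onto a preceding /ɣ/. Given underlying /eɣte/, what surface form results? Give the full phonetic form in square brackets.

Terminals under X-node in this geometry: [voice], [spread glottis], [constricted glottis], [continuant].
After delinking /ɣ/'s X-node and linking /t/'s, the affected terminals become [−voice], [−spread glottis], [−constricted glottis], [−continuant]; [nasal], [lateral], [labial], … (outside X-node) are retained from /ɣ/.
Among the inventory, only /k/ has exactly this specification, giving the surface form [ekte].

[ekte]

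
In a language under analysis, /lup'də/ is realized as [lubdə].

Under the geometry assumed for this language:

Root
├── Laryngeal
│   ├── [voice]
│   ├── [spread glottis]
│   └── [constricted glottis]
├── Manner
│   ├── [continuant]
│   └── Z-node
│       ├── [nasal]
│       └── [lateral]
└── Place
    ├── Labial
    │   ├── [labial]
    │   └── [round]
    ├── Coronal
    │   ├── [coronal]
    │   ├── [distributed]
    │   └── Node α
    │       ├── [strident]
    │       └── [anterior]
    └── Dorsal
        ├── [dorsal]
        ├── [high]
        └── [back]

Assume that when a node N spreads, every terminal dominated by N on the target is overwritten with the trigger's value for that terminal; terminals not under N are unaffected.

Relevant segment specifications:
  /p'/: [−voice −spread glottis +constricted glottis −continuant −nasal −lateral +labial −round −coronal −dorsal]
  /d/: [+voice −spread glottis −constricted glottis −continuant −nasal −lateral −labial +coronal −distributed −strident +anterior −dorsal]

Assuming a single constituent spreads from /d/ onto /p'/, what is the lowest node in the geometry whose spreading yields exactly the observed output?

The alternation /p'/ → [b] changes [voice], [constricted glottis] and nothing else.
Tracing each changed feature up the tree, the paths first meet at Laryngeal; any lower node misses at least one of them.
Delinking /p'/'s Laryngeal and associating /d/'s Laryngeal gives precisely the feature bundle of [b].
Had Root spread, [coronal], [labial] would have taken /d/'s values; they stay as in /p'/, confirming the spreading constituent is exactly Laryngeal.

Laryngeal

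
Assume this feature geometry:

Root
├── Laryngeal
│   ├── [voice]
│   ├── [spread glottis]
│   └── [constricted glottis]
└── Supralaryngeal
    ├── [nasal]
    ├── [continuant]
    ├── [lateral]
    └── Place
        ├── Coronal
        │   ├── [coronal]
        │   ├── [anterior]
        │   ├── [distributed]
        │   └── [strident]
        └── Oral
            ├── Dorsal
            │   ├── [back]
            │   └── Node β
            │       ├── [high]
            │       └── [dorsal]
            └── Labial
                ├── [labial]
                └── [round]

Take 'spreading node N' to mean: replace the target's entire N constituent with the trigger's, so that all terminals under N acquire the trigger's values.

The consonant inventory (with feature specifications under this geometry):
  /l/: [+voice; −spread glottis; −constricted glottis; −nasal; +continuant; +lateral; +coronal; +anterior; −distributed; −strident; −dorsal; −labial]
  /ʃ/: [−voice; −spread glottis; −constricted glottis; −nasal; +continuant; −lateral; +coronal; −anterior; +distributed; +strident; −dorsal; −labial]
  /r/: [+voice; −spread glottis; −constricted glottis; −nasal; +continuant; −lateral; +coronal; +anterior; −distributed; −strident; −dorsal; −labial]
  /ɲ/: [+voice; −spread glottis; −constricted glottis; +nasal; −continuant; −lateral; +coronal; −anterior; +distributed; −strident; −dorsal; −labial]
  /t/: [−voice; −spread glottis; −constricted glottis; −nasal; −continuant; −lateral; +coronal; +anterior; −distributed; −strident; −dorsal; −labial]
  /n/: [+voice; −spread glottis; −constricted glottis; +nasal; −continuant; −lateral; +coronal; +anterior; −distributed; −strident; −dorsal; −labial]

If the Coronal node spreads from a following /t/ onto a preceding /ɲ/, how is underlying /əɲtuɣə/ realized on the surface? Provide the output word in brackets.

[əntuɣə]

The Coronal node dominates the terminals [coronal], [anterior], [distributed], [strident].
Spreading Coronal from /t/ onto /ɲ/ replaces those values with /t/'s: [+coronal], [+anterior], [−distributed], [−strident]. Features outside Coronal ([voice], [spread glottis], [constricted glottis], …) stay as in /ɲ/.
Among the inventory, only /n/ has exactly this specification, giving the surface form [əntuɣə].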